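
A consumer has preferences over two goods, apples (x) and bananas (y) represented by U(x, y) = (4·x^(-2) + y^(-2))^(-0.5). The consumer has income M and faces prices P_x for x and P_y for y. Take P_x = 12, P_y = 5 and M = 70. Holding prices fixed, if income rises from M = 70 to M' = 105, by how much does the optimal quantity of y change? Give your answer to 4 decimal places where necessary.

Δy* = 1.8203

MU_x ∝ 4·x^(-3), MU_y ∝ y^(-3), so MRS = 4·(y/x)^(3) = P_x/P_y.
Solve for the ratio: y/x = [(1/4)·P_x/P_y]^(1/3).
Substitute y = (y/x)·x into the budget: x* = M/(P_x + P_y·(y/x)).
Numerically y/x = 0.843433, so x* = 70/(12 + 5·0.843433) = 4.3164 and y* = 0.843433·4.3164 = 3.6406.
At M' = 105: y* = 5.4609. Change: 5.4609 − 3.6406 = 1.8203.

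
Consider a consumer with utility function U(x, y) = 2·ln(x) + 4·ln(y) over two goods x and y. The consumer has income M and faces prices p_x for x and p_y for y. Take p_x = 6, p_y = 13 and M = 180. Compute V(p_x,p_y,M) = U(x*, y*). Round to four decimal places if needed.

V = 13.4953

MU_x/MU_y = (2·y)/(4·x); tangency sets this equal to p_x/p_y.
Rearranging, p_y·y = 2·p_x·x. Substituting into the budget gives p_x·x·(1 + 2) = M.
Demand: x*(p_x,p_y,M) = 1/3·M/p_x and y* = 2/3·M/p_y.
At p_x=6, p_y=13, M=180: x* = 1/3·180/6 = 10, y* = 9.2308.
Utility at the optimum: U(10, 9.2308) = 13.4953.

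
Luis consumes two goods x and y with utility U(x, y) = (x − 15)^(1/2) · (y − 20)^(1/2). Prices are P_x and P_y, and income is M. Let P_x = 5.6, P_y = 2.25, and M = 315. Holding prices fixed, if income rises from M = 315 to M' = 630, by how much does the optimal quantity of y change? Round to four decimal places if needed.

Δy* = 70

Substituting into the budget: x* = 15 + 0.5·(M − 15·P_x − 20·P_y)/P_x, and y* = 20 + 0.5·(…)/P_y.
Discretionary income = 315 − 15·5.6 − 20·2.25 = 186; y* = 20 + 0.5·186/2.25 = 61.3333.
At M' = 630: y* = 131.3333. Change: 131.3333 − 61.3333 = 70.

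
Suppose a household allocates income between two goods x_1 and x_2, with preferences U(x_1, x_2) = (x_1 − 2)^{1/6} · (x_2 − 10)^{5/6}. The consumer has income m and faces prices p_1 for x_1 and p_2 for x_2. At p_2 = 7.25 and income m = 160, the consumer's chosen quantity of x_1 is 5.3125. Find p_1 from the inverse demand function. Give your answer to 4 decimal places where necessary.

This is Cobb-Douglas in (x_1−2, x_2−10): tangency gives 1/6·p_2·(x_2−10) = 5/6·p_1·(x_1−2).
Substituting into the budget: x_1* = 2 + 1/6·(m − 2·p_1 − 10·p_2)/p_1, and x_2* = 10 + 5/6·(…)/p_2.
Set x_1* = 5.3125 in the demand function and solve for p_1: p_1 = 4.

p_1 = 4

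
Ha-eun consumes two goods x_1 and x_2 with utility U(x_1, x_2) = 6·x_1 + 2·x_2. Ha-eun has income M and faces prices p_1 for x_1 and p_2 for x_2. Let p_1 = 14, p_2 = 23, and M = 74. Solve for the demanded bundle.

Perfect substitutes: compare marginal utility per dollar. 6/p_1 vs 2/p_2 → 0.4286 vs 0.087.
x_1 gives more utility per dollar, so spend all income on x_1: x_1* = M/p_1, x_2* = 0.
Numerically: x_1* = 5.2857, x_2* = 0.

x_1* = 5.2857, x_2* = 0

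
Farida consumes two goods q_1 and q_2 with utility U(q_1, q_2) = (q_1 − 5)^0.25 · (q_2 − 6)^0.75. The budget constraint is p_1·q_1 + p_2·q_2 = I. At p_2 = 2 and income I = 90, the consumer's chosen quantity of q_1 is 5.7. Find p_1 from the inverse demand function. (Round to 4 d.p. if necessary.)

MRS = (1/3)·(q_2−6)/(q_1−5). Tangency with p_1/p_2 gives q_2−6 = 3·(p_1/p_2)·(q_1−5).
Substituting into the budget: q_1* = 5 + 0.25·(I − 5·p_1 − 6·p_2)/p_1, and q_2* = 6 + 0.75·(…)/p_2.
Set q_1* = 5.7 in the demand function and solve for p_1: p_1 = 10.

p_1 = 10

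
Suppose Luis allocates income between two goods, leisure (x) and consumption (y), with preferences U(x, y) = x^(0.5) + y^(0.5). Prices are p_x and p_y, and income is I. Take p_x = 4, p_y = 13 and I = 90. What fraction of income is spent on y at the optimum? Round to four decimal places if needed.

With the ratio pinned down, the budget gives x* = I/(p_x + p_y·(y/x)) and y* = (y/x)·x*.
Numerically y/x = 0.094675, so x* = 90/(4 + 13·0.094675) = 17.2059 and y* = 0.094675·17.2059 = 1.629.
Expenditure on y: 13·1.629 = 21.1765; share = 0.2353.

share on y = 0.2353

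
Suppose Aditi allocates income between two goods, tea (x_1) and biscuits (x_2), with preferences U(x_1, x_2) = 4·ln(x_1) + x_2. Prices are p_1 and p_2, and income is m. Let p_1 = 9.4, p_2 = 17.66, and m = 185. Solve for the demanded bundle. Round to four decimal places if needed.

MU_x_1 = 4/x_1, MU_x_2 = 1. Tangency: 4/x_1 = p_1/p_2.
So x_1*(p_1,p_2) = 4·p_2/p_1, independent of income; and x_2* = (m − 4·p_2)/p_2.
At the given prices: x_1* = 4·17.66/9.4 = 7.5149, and x_2* = 6.4757.

x_1* = 7.5149, x_2* = 6.4757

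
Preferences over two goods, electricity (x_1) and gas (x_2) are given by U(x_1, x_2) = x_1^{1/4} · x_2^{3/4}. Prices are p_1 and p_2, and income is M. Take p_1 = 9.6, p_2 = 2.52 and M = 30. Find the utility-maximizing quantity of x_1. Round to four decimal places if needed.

Tangency: MRS = (1/3)·x_2/x_1 = p_1/p_2.
So 0.25·p_2·x_2 = 0.75·p_1·x_1; combined with the budget, a share 0.25 of income goes to x_1.
Demand: x_1*(p_1,p_2,M) = 0.25·M/p_1 and x_2* = 0.75·M/p_2.
At p_1=9.6, p_2=2.52, M=30: x_1* = 0.25·30/9.6 = 0.7812.

x_1* = 0.7812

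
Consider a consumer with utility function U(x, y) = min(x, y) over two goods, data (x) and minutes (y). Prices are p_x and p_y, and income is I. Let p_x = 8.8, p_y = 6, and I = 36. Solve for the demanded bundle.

Leontief preferences: the optimum is at the kink where x/1 = y/1, i.e. y = x.
Budget: p_x·x + p_y·x = I, so (p_x + p_y)·x = I.
Demand: x*(p_x,p_y,I) = I/(p_x + p_y), y* = I/(p_x + p_y).
Here 8.8 + 6 = 14.8, giving x* = 2.4324 and y* = 2.4324.

x* = 2.4324, y* = 2.4324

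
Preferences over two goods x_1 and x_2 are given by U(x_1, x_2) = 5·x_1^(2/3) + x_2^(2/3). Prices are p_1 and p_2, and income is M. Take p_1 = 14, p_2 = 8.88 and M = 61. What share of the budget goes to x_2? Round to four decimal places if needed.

share on x_2 = 0.0195

MRS = MU_x_1/MU_x_2 = 5·(x_2/x_1)^(1/3). Set equal to p_1/p_2.
Solve for the ratio: x_2/x_1 = [(1/5)·p_1/p_2]^(3).
Substitute x_2 = (x_2/x_1)·x_1 into the budget: x_1* = M/(p_1 + p_2·(x_2/x_1)).
Numerically x_2/x_1 = 0.03135, so x_1* = 61/(14 + 8.88·0.03135) = 4.2722 and x_2* = 0.03135·4.2722 = 0.1339.
Expenditure on x_2: 8.88·0.1339 = 1.1893; share = 0.0195.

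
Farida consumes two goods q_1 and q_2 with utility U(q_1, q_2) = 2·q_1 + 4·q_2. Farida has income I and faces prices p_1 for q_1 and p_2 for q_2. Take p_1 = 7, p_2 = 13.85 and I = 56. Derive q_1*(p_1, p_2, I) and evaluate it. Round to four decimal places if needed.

Perfect substitutes: compare marginal utility per dollar. 2/p_1 vs 4/p_2 → 0.2857 vs 0.2888.
q_2 gives more utility per dollar, so spend all income on q_2: q_2* = I/p_2, q_1* = 0.
Numerically: q_1* = 0, q_2* = 4.0433.

q_1* = 0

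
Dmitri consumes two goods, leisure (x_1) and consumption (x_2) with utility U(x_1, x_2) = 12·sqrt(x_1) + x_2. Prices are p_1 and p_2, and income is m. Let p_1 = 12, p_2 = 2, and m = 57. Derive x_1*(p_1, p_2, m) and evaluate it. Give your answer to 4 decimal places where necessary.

x_1* = 1

Set MRS = p_1/p_2: 6·x_1^(−1/2) = p_1/p_2.
Thus x_1* = (6·p_2/p_1)² — independent of m — with the rest of income spent on x_2.
Plugging in: x_1* = (6·2/12)² = 1.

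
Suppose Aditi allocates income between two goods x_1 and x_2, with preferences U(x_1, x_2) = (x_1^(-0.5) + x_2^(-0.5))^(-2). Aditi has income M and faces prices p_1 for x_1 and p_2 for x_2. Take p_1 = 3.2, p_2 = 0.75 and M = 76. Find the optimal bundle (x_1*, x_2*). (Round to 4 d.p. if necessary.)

x_1* = 14.6918, x_2* = 38.6485

MU_x_1 ∝ x_1^(-1.5), MU_x_2 ∝ x_2^(-1.5), so MRS = (x_2/x_1)^(1.5) = p_1/p_2.
Solve for the ratio: x_2/x_1 = [p_1/p_2]^(2/3).
Substitute x_2 = (x_2/x_1)·x_1 into the budget: x_1* = M/(p_1 + p_2·(x_2/x_1)).
Numerically x_2/x_1 = 2.630626, so x_1* = 76/(3.2 + 0.75·2.630626) = 14.6918 and x_2* = 2.630626·14.6918 = 38.6485.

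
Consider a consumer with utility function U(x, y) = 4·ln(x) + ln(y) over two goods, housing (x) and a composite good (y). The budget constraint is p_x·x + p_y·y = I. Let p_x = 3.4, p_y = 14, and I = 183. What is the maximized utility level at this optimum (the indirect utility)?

V = 16.0113

Tangency: MRS = 4·y/x = p_x/p_y.
Rearranging, p_y·y = (1/4)·p_x·x. Substituting into the budget gives p_x·x·(1 + (1/4)) = I.
Demand: x*(p_x,p_y,I) = 0.8·I/p_x and y* = 0.2·I/p_y.
At p_x=3.4, p_y=14, I=183: x* = 0.8·183/3.4 = 43.0588, y* = 2.6143.
Utility at the optimum: U(43.0588, 2.6143) = 16.0113.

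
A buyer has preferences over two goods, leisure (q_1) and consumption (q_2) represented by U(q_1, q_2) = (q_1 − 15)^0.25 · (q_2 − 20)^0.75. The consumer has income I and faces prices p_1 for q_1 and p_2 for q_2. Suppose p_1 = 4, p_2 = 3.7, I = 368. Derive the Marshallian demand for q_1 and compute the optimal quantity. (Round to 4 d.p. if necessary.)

q_1* = 29.625

This is Cobb-Douglas in (q_1−15, q_2−20): tangency gives 0.25·p_2·(q_2−20) = 0.75·p_1·(q_1−15).
After buying the subsistence bundle (15, 20), a share 0.25 of the remaining income goes to q_1: q_1* = 15 + 0.25·(I − 15p_1 − 20p_2)/p_1.
Discretionary income = 368 − 15·4 − 20·3.7 = 234; q_1* = 15 + 0.25·234/4 = 29.625.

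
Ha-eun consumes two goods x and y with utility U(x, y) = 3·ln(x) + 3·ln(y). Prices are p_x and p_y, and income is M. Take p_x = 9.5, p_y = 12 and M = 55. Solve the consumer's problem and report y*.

y* = 2.2917

Tangency: MRS = y/x = p_x/p_y.
So 3·p_y·y = 3·p_x·x; combined with the budget, a share 0.5 of income goes to x.
Demand: x*(p_x,p_y,M) = 0.5·M/p_x and y* = 0.5·M/p_y.
At p_x=9.5, p_y=12, M=55: y* = 0.5·55/12 = 2.2917.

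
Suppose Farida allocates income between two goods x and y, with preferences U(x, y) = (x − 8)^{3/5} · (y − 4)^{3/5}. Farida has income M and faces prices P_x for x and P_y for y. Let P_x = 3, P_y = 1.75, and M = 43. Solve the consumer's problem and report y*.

Substituting into the budget: x* = 8 + 0.5·(M − 8·P_x − 4·P_y)/P_x, and y* = 4 + 0.5·(…)/P_y.
Discretionary income = 43 − 8·3 − 4·1.75 = 12; y* = 4 + 0.5·12/1.75 = 7.4286.

y* = 7.4286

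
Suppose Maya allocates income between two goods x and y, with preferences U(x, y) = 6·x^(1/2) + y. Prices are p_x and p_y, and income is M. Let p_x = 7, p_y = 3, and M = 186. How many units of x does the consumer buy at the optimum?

Set MRS = p_x/p_y: 3·x^(−1/2) = p_x/p_y.
Thus x* = (3·p_y/p_x)² — independent of M — with the rest of income spent on y.
Plugging in: x* = (3·3/7)² = 1.6531.

x* = 1.6531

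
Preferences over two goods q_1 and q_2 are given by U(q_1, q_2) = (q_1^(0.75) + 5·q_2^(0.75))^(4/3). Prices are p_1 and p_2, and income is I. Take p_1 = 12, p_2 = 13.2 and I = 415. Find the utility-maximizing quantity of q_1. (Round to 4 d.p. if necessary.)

MRS = MU_q_1/MU_q_2 = (1/5)·(q_2/q_1)^(0.25). Set equal to p_1/p_2.
Solve for the ratio: q_2/q_1 = [5·p_1/p_2]^(4).
Substitute q_2 = (q_2/q_1)·q_1 into the budget: q_1* = I/(p_1 + p_2·(q_2/q_1)).
Numerically q_2/q_1 = 426.88341, so q_1* = 415/(12 + 13.2·426.88341) = 0.0735.

q_1* = 0.0735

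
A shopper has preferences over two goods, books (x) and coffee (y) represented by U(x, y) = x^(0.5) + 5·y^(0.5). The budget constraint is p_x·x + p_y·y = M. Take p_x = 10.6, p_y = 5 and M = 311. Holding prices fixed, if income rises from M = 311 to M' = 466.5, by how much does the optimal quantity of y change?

From the CES first-order condition, (1/5)·(y/x)^(0.5) = p_x/p_y.
Hence y/x = (5·p_x/p_y)^(1/(0.5)), i.e. raised to the 2 power.
With the ratio pinned down, the budget gives x* = M/(p_x + p_y·(y/x)) and y* = (y/x)·x*.
Numerically y/x = 112.36, so x* = 311/(10.6 + 5·112.36) = 0.5433 and y* = 112.36·0.5433 = 61.0481.
At M' = 466.5: y* = 91.5722. Change: 91.5722 − 61.0481 = 30.5241.

Δy* = 30.5241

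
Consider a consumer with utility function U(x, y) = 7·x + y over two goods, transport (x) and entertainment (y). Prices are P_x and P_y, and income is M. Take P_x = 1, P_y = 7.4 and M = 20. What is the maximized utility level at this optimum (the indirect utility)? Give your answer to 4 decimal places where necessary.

Linear utility — the consumer picks whichever good has higher MU/price: 7/1 = 7 vs 1/7.4 = 0.1351.
x gives more utility per dollar, so spend all income on x: x* = M/P_x, y* = 0.
Numerically: x* = 20, y* = 0.
Utility at the optimum: U(20, 0) = 140.

V = 140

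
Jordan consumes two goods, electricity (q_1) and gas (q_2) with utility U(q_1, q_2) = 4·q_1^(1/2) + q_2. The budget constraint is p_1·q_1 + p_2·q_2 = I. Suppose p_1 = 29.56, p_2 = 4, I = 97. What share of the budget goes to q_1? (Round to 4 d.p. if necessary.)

Utility is quasi-linear in q_2; the FOC for q_1 is 2/√q_1 = p_1/p_2.
Solve: √q_1 = 2·p_2/p_1, so q_1*(p_1,p_2) = (2·p_2/p_1)², and q_2* = (I − p_1·q_1*)/p_2.
Plugging in: q_1* = (2·4/29.56)² = 0.0732, q_2* = 23.7087.
Expenditure on q_1: 29.56·0.0732 = 2.1651; share = 0.0223.

share on q_1 = 0.0223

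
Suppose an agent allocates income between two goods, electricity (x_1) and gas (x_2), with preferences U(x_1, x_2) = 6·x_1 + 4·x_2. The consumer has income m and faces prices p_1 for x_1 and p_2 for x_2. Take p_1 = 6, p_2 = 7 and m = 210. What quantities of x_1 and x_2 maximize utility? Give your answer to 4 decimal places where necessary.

x_1* = 35, x_2* = 0

Perfect substitutes: compare marginal utility per dollar. 6/p_1 vs 4/p_2 → 1 vs 0.5714.
x_1 gives more utility per dollar, so spend all income on x_1: x_1* = m/p_1, x_2* = 0.
Numerically: x_1* = 35, x_2* = 0.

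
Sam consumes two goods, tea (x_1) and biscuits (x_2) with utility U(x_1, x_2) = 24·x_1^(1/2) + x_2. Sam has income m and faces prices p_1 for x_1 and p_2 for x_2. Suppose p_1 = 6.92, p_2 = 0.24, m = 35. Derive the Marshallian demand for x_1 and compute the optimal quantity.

x_1* = 0.1732

Utility is quasi-linear in x_2; the FOC for x_1 is 12/√x_1 = p_1/p_2.
Thus x_1* = (12·p_2/p_1)² — independent of m — with the rest of income spent on x_2.
Plugging in: x_1* = (12·0.24/6.92)² = 0.1732.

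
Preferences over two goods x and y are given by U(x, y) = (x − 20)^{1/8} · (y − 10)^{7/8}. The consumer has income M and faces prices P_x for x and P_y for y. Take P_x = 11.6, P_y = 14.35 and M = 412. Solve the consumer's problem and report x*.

After buying the subsistence bundle (20, 10), a share 0.125 of the remaining income goes to x: x* = 20 + 0.125·(M − 20P_x − 10P_y)/P_x.
Discretionary income = 412 − 20·11.6 − 10·14.35 = 36.5; x* = 20 + 0.125·36.5/11.6 = 20.3933.

x* = 20.3933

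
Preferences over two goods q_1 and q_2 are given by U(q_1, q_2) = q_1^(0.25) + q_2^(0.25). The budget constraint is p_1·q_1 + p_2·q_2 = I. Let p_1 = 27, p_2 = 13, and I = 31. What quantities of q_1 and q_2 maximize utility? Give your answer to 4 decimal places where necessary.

From the CES first-order condition, (q_2/q_1)^(0.75) = p_1/p_2.
Solve for the ratio: q_2/q_1 = [p_1/p_2]^(4/3).
With the ratio pinned down, the budget gives q_1* = I/(p_1 + p_2·(q_2/q_1)) and q_2* = (q_2/q_1)·q_1*.
Numerically q_2/q_1 = 2.649886, so q_1* = 31/(27 + 13·2.649886) = 0.5045 and q_2* = 2.649886·0.5045 = 1.3368.

q_1* = 0.5045, q_2* = 1.3368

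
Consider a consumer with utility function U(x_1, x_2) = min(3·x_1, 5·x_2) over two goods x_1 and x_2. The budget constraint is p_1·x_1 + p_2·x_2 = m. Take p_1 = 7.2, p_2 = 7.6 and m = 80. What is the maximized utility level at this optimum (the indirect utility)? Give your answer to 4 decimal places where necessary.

Here 5·7.2 + 3·7.6 = 58.8, giving x_1* = 6.8027 and x_2* = 4.0816.
Utility at the optimum: U(6.8027, 4.0816) = 20.4082.

V = 20.4082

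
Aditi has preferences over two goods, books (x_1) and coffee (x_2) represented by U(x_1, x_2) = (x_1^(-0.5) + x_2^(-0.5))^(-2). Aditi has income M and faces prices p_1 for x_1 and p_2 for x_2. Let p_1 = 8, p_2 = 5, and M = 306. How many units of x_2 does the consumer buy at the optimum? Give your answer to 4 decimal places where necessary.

x_2* = 28.2079

MU_x_1 ∝ x_1^(-1.5), MU_x_2 ∝ x_2^(-1.5), so MRS = (x_2/x_1)^(1.5) = p_1/p_2.
Solve for the ratio: x_2/x_1 = [p_1/p_2]^(2/3).
Substitute x_2 = (x_2/x_1)·x_1 into the budget: x_1* = M/(p_1 + p_2·(x_2/x_1)).
Numerically x_2/x_1 = 1.367981, so x_1* = 306/(8 + 5·1.367981) = 20.6201 and x_2* = 1.367981·20.6201 = 28.2079.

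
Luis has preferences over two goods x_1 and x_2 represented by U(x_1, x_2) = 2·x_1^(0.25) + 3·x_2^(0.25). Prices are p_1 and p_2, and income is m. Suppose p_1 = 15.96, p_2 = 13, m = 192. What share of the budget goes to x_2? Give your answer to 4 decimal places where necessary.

MU_x_1 ∝ 2·x_1^(-0.75), MU_x_2 ∝ 3·x_2^(-0.75), so MRS = (2/3)·(x_2/x_1)^(0.75) = p_1/p_2.
Hence x_2/x_1 = ((3/2)·p_1/p_2)^(1/(0.75)), i.e. raised to the 4/3 power.
Substitute x_2 = (x_2/x_1)·x_1 into the budget: x_1* = m/(p_1 + p_2·(x_2/x_1)).
Numerically x_2/x_1 = 2.257223, so x_1* = 192/(15.96 + 13·2.257223) = 4.238 and x_2* = 2.257223·4.238 = 9.5662.
Expenditure on x_2: 13·9.5662 = 124.3608; share = 0.6477.

share on x_2 = 0.6477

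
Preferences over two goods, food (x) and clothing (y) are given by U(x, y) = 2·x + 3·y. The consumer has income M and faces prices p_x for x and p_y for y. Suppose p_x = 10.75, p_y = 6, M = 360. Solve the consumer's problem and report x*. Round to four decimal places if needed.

x* = 0

Linear utility — the consumer picks whichever good has higher MU/price: 2/10.75 = 0.186 vs 3/6 = 0.5.
y gives more utility per dollar, so spend all income on y: y* = M/p_y, x* = 0.
Numerically: x* = 0, y* = 60.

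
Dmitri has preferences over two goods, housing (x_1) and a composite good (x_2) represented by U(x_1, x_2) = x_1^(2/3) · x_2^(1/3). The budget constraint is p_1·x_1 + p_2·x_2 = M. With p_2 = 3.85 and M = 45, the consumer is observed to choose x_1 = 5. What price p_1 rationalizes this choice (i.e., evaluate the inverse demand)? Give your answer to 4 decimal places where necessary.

Tangency: MRS = 2·x_2/x_1 = p_1/p_2.
Rearranging, p_2·x_2 = (1/2)·p_1·x_1. Substituting into the budget gives p_1·x_1·(1 + (1/2)) = M.
Demand: x_1*(p_1,p_2,M) = 2/3·M/p_1 and x_2* = 1/3·M/p_2.
Set x_1* = 5 in the demand function and solve for p_1: p_1 = 6.

p_1 = 6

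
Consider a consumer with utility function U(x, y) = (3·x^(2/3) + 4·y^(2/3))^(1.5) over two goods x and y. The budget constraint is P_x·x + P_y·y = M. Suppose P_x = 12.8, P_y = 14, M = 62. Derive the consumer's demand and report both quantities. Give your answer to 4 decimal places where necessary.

x* = 1.6246, y* = 2.9432

Numerically y/x = 1.811599, so x* = 62/(12.8 + 14·1.811599) = 1.6246 and y* = 1.811599·1.6246 = 2.9432.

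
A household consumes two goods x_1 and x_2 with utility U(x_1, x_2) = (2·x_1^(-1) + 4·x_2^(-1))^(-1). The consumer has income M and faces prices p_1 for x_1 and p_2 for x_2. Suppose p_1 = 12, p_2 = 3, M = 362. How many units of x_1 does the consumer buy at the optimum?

MRS = MU_x_1/MU_x_2 = (1/2)·(x_2/x_1)^(2). Set equal to p_1/p_2.
Solve for the ratio: x_2/x_1 = [2·p_1/p_2]^(0.5).
With the ratio pinned down, the budget gives x_1* = M/(p_1 + p_2·(x_2/x_1)) and x_2* = (x_2/x_1)·x_1*.
Numerically x_2/x_1 = 2.828427, so x_1* = 362/(12 + 3·2.828427) = 17.6712.

x_1* = 17.6712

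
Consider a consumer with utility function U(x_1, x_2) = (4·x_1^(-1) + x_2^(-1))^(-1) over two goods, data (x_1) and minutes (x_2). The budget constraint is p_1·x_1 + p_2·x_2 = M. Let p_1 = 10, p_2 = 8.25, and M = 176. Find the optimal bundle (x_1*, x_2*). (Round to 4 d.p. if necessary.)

x_1* = 12.1033, x_2* = 6.6627

Numerically x_2/x_1 = 0.550482, so x_1* = 176/(10 + 8.25·0.550482) = 12.1033 and x_2* = 0.550482·12.1033 = 6.6627.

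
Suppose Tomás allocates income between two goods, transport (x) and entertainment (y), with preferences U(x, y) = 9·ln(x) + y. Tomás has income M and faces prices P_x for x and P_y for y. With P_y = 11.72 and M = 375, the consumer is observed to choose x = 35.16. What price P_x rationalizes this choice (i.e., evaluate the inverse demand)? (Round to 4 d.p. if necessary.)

P_x = 3

Set MRS = P_x/P_y: (9/x)/1 = P_x/P_y.
So x*(P_x,P_y) = 9·P_y/P_x, independent of income; and y* = (M − 9·P_y)/P_y.
Set x* = 35.16 in the demand function and solve for P_x: P_x = 3.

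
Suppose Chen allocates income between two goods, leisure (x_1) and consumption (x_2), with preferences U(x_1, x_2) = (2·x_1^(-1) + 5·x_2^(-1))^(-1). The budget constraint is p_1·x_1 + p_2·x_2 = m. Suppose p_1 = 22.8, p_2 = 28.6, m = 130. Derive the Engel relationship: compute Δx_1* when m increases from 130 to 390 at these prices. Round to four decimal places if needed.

MU_x_1 ∝ 2·x_1^(-2), MU_x_2 ∝ 5·x_2^(-2), so MRS = (2/5)·(x_2/x_1)^(2) = p_1/p_2.
Hence x_2/x_1 = ((5/2)·p_1/p_2)^(1/(2)), i.e. raised to the 0.5 power.
With the ratio pinned down, the budget gives x_1* = m/(p_1 + p_2·(x_2/x_1)) and x_2* = (x_2/x_1)·x_1*.
Numerically x_2/x_1 = 1.411739, so x_1* = 130/(22.8 + 28.6·1.411739) = 2.0578.
At m' = 390: x_1* = 6.1733. Change: 6.1733 − 2.0578 = 4.1155.

Δx_1* = 4.1155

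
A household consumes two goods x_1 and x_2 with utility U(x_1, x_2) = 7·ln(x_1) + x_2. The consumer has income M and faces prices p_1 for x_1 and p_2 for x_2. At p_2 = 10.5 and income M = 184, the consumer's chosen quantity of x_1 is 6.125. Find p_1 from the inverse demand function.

MU_x_1 = 7/x_1, MU_x_2 = 1. Tangency: 7/x_1 = p_1/p_2.
So x_1*(p_1,p_2) = 7·p_2/p_1, independent of income; and x_2* = (M − 7·p_2)/p_2.
Set x_1* = 6.125 in the demand function and solve for p_1: p_1 = 12.

p_1 = 12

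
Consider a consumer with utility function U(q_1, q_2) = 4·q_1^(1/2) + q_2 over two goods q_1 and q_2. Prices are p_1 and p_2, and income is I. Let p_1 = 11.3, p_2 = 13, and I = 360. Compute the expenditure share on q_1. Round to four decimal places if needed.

share on q_1 = 0.1662

Utility is quasi-linear in q_2; the FOC for q_1 is 2/√q_1 = p_1/p_2.
Solve: √q_1 = 2·p_2/p_1, so q_1*(p_1,p_2) = (2·p_2/p_1)², and q_2* = (I − p_1·q_1*)/p_2.
Plugging in: q_1* = (2·13/11.3)² = 5.2941, q_2* = 23.0905.
Expenditure on q_1: 11.3·5.2941 = 59.823; share = 0.1662.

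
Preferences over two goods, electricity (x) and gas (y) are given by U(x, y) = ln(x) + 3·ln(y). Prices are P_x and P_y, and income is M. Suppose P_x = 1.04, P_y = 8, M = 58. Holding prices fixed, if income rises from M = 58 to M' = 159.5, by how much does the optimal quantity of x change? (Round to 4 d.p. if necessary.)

Δx* = 24.399

At P_x=1.04, P_y=8, M=58: x* = 0.25·58/1.04 = 13.9423.
At M' = 159.5: x* = 38.3413. Change: 38.3413 − 13.9423 = 24.399.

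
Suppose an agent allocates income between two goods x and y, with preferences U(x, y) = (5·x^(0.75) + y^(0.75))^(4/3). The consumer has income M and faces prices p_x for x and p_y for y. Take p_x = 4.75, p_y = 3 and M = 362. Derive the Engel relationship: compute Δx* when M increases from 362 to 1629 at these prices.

Δx* = 265.0535

MU_x ∝ 5·x^(-0.25), MU_y ∝ y^(-0.25), so MRS = 5·(y/x)^(0.25) = p_x/p_y.
Solve for the ratio: y/x = [(1/5)·p_x/p_y]^(4).
With the ratio pinned down, the budget gives x* = M/(p_x + p_y·(y/x)) and y* = (y/x)·x*.
Numerically y/x = 0.010056, so x* = 362/(4.75 + 3·0.010056) = 75.7296.
At M' = 1629: x* = 340.7831. Change: 340.7831 − 75.7296 = 265.0535.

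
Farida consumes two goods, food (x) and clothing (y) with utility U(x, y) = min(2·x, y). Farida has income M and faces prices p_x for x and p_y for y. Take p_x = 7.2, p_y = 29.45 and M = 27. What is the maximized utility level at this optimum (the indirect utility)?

With perfect complements, no substitution: consume in ratio x:y = 1:2.
Budget: p_x·x + p_y·2·x = M, so (p_x + 2·p_y)·x = M.
Demand: x*(p_x,p_y,M) = M/(p_x + 2·p_y), y* = 2·M/(p_x + 2·p_y).
Here 7.2 + 2·29.45 = 66.1, giving x* = 0.4085 and y* = 0.8169.
Utility at the optimum: U(0.4085, 0.8169) = 0.8169.

V = 0.8169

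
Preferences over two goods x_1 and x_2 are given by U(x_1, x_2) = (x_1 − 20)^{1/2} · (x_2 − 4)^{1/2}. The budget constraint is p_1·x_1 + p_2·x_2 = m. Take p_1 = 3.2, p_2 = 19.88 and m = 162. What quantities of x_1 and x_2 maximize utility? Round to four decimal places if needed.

x_1* = 22.8875, x_2* = 4.4648

This is Cobb-Douglas in (x_1−20, x_2−4): tangency gives 0.5·p_2·(x_2−4) = 0.5·p_1·(x_1−20).
After buying the subsistence bundle (20, 4), a share 0.5 of the remaining income goes to x_1: x_1* = 20 + 0.5·(m − 20p_1 − 4p_2)/p_1.
Discretionary income = 162 − 20·3.2 − 4·19.88 = 18.48; x_1* = 20 + 0.5·18.48/3.2 = 22.8875; x_2* = 4 + 0.5·18.48/19.88 = 4.4648.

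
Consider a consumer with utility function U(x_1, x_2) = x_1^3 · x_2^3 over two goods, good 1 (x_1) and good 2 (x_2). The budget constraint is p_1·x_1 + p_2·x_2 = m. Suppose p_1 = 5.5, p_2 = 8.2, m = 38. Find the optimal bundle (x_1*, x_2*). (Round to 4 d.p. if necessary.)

MU_x_1/MU_x_2 = (3·x_2)/(3·x_1); tangency sets this equal to p_1/p_2.
Rearranging, p_2·x_2 = p_1·x_1. Substituting into the budget gives p_1·x_1·(1 + 1) = m.
Demand: x_1*(p_1,p_2,m) = 0.5·m/p_1 and x_2* = 0.5·m/p_2.
At p_1=5.5, p_2=8.2, m=38: x_1* = 0.5·38/5.5 = 3.4545, x_2* = 2.3171.

x_1* = 3.4545, x_2* = 2.3171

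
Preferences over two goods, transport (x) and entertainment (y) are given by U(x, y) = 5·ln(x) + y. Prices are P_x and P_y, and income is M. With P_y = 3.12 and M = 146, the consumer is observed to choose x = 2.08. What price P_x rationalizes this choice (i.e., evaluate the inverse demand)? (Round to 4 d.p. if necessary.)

Set MRS = P_x/P_y: (5/x)/1 = P_x/P_y.
So x*(P_x,P_y) = 5·P_y/P_x, independent of income; and y* = (M − 5·P_y)/P_y.
Set x* = 2.08 in the demand function and solve for P_x: P_x = 7.5.

P_x = 7.5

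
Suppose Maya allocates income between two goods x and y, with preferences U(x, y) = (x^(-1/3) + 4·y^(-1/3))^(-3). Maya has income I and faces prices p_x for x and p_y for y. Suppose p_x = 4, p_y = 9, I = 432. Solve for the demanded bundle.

MU_x ∝ x^(-4/3), MU_y ∝ 4·y^(-4/3), so MRS = (1/4)·(y/x)^(4/3) = p_x/p_y.
Solve for the ratio: y/x = [4·p_x/p_y]^(0.75).
With the ratio pinned down, the budget gives x* = I/(p_x + p_y·(y/x)) and y* = (y/x)·x*.
Numerically y/x = 1.539601, so x* = 432/(4 + 9·1.539601) = 24.193 and y* = 1.539601·24.193 = 37.2476.

x* = 24.193, y* = 37.2476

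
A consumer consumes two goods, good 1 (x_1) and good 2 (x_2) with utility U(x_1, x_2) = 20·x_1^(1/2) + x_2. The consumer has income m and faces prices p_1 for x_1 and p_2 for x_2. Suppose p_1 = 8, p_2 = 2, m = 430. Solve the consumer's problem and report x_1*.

x_1* = 6.25

Thus x_1* = (10·p_2/p_1)² — independent of m — with the rest of income spent on x_2.
Plugging in: x_1* = (10·2/8)² = 6.25.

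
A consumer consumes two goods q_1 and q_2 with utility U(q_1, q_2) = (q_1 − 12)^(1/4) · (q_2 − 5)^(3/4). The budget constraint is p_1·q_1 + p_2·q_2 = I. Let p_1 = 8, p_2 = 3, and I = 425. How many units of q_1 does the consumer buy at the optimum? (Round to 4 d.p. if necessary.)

q_1* = 21.8125

Let q_1' = q_1−12, q_2' = q_2−5. MRS = (1/3)·q_2'/q_1' = p_1/p_2.
Substituting into the budget: q_1* = 12 + 0.25·(I − 12·p_1 − 5·p_2)/p_1, and q_2* = 5 + 0.75·(…)/p_2.
Discretionary income = 425 − 12·8 − 5·3 = 314; q_1* = 12 + 0.25·314/8 = 21.8125.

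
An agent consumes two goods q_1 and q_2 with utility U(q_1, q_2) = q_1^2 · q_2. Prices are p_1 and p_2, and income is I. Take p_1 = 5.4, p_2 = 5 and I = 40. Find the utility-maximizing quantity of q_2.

The MRS is 2·q_2/q_1. Set MRS = p_1/p_2.
So 2·p_2·q_2 = p_1·q_1; combined with the budget, a share 2/3 of income goes to q_1.
Demand: q_1*(p_1,p_2,I) = 2/3·I/p_1 and q_2* = 1/3·I/p_2.
At p_1=5.4, p_2=5, I=40: q_2* = 1/3·40/5 = 2.6667.

q_2* = 2.6667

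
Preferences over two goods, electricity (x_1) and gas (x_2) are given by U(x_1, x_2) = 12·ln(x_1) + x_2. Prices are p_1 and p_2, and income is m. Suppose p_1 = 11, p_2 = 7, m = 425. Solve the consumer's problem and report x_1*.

At the given prices: x_1* = 12·7/11 = 7.6364.

x_1* = 7.6364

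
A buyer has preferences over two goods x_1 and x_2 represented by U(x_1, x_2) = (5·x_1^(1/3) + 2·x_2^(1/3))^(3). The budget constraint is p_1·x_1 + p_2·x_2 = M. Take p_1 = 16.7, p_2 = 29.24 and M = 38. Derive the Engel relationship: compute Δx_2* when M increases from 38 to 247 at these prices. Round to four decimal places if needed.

MRS = MU_x_1/MU_x_2 = (5/2)·(x_2/x_1)^(2/3). Set equal to p_1/p_2.
Hence x_2/x_1 = ((2/5)·p_1/p_2)^(1/(2/3)), i.e. raised to the 1.5 power.
Substitute x_2 = (x_2/x_1)·x_1 into the budget: x_1* = M/(p_1 + p_2·(x_2/x_1)).
Numerically x_2/x_1 = 0.109194, so x_1* = 38/(16.7 + 29.24·0.109194) = 1.9102 and x_2* = 0.109194·1.9102 = 0.2086.
At M' = 247: x_2* = 1.3558. Change: 1.3558 − 0.2086 = 1.1472.

Δx_2* = 1.1472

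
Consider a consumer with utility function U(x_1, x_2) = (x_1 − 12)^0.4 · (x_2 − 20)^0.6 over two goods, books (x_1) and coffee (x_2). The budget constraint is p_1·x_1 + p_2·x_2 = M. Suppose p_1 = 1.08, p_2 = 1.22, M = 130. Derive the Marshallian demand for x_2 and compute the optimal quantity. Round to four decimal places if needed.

MRS = (2/3)·(x_2−20)/(x_1−12). Tangency with p_1/p_2 gives x_2−20 = (3/2)·(p_1/p_2)·(x_1−12).
Substituting into the budget: x_1* = 12 + 0.4·(M − 12·p_1 − 20·p_2)/p_1, and x_2* = 20 + 0.6·(…)/p_2.
Discretionary income = 130 − 12·1.08 − 20·1.22 = 92.64; x_2* = 20 + 0.6·92.64/1.22 = 65.5607.

x_2* = 65.5607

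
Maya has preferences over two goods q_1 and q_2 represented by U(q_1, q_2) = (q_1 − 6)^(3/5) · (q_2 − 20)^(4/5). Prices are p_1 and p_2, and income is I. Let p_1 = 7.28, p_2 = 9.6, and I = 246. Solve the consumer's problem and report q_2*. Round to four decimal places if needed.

MRS = (3/4)·(q_2−20)/(q_1−6). Tangency with p_1/p_2 gives q_2−20 = (4/3)·(p_1/p_2)·(q_1−6).
After buying the subsistence bundle (6, 20), a share 3/7 of the remaining income goes to q_1: q_1* = 6 + 3/7·(I − 6p_1 − 20p_2)/p_1.
Discretionary income = 246 − 6·7.28 − 20·9.6 = 10.32; q_2* = 20 + 4/7·10.32/9.6 = 20.6143.

q_2* = 20.6143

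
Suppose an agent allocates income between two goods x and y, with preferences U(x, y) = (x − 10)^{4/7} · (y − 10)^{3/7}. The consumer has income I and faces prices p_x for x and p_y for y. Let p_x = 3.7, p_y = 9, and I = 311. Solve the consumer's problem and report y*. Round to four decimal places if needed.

y* = 18.7619

MRS = (4/3)·(y−10)/(x−10). Tangency with p_x/p_y gives y−10 = (3/4)·(p_x/p_y)·(x−10).
Substituting into the budget: x* = 10 + 4/7·(I − 10·p_x − 10·p_y)/p_x, and y* = 10 + 3/7·(…)/p_y.
Discretionary income = 311 − 10·3.7 − 10·9 = 184; y* = 10 + 3/7·184/9 = 18.7619.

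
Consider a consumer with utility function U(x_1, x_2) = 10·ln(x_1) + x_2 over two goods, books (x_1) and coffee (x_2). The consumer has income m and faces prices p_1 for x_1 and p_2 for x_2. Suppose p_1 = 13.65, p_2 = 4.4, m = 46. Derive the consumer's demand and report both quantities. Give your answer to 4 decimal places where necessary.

Set MRS = p_1/p_2: (10/x_1)/1 = p_1/p_2.
So x_1*(p_1,p_2) = 10·p_2/p_1, independent of income; and x_2* = (m − 10·p_2)/p_2.
At the given prices: x_1* = 10·4.4/13.65 = 3.2234, and x_2* = 0.4545.

x_1* = 3.2234, x_2* = 0.4545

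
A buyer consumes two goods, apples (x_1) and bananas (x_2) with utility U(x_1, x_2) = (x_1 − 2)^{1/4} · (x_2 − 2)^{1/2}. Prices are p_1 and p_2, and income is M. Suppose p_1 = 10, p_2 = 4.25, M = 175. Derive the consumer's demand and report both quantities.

x_1* = 6.8833, x_2* = 24.9804

This is Cobb-Douglas in (x_1−2, x_2−2): tangency gives 0.25·p_2·(x_2−2) = 0.5·p_1·(x_1−2).
Substituting into the budget: x_1* = 2 + 1/3·(M − 2·p_1 − 2·p_2)/p_1, and x_2* = 2 + 2/3·(…)/p_2.
Discretionary income = 175 − 2·10 − 2·4.25 = 146.5; x_1* = 2 + 1/3·146.5/10 = 6.8833; x_2* = 2 + 2/3·146.5/4.25 = 24.9804.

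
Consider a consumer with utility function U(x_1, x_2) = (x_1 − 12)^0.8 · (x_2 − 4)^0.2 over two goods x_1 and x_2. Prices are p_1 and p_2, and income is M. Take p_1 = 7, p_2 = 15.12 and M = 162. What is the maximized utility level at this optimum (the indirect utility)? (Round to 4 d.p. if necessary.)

V = 1.3008

This is Cobb-Douglas in (x_1−12, x_2−4): tangency gives 0.8·p_2·(x_2−4) = 0.2·p_1·(x_1−12).
Substituting into the budget: x_1* = 12 + 0.8·(M − 12·p_1 − 4·p_2)/p_1, and x_2* = 4 + 0.2·(…)/p_2.
Discretionary income = 162 − 12·7 − 4·15.12 = 17.52; x_1* = 12 + 0.8·17.52/7 = 14.0023; x_2* = 4 + 0.2·17.52/15.12 = 4.2317.
Utility at the optimum: U(14.0023, 4.2317) = 1.3008.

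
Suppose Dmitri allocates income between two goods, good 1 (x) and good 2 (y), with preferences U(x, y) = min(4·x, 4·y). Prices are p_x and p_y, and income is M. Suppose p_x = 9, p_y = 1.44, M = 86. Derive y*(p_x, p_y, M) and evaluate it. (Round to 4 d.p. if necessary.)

y* = 8.2375

Here 4·9 + 4·1.44 = 41.76, giving y* = 8.2375.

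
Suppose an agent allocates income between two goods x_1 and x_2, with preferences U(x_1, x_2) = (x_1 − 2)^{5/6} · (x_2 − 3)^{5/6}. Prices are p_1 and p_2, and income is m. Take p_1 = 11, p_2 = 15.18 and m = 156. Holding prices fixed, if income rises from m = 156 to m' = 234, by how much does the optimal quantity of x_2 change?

Let x_1' = x_1−2, x_2' = x_2−3. MRS = x_2'/x_1' = p_1/p_2.
After buying the subsistence bundle (2, 3), a share 0.5 of the remaining income goes to x_1: x_1* = 2 + 0.5·(m − 2p_1 − 3p_2)/p_1.
Discretionary income = 156 − 2·11 − 3·15.18 = 88.46; x_2* = 3 + 0.5·88.46/15.18 = 5.9137.
At m' = 234: x_2* = 8.4829. Change: 8.4829 − 5.9137 = 2.5692.

Δx_2* = 2.5692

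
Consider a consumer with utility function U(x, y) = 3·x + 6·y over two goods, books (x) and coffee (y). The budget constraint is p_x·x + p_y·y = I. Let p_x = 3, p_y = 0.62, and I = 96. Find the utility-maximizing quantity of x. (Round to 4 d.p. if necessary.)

Perfect substitutes: compare marginal utility per dollar. 3/p_x vs 6/p_y → 1 vs 9.6774.
y gives more utility per dollar, so spend all income on y: y* = I/p_y, x* = 0.
Numerically: x* = 0, y* = 154.8387.

x* = 0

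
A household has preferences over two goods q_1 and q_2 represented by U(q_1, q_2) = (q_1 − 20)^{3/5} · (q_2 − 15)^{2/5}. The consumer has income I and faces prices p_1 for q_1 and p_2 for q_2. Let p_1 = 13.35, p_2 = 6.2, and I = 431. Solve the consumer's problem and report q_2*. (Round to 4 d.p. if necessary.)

q_2* = 19.5806

Let q_1' = q_1−20, q_2' = q_2−15. MRS = (3/2)·q_2'/q_1' = p_1/p_2.
Substituting into the budget: q_1* = 20 + 0.6·(I − 20·p_1 − 15·p_2)/p_1, and q_2* = 15 + 0.4·(…)/p_2.
Discretionary income = 431 − 20·13.35 − 15·6.2 = 71; q_2* = 15 + 0.4·71/6.2 = 19.5806.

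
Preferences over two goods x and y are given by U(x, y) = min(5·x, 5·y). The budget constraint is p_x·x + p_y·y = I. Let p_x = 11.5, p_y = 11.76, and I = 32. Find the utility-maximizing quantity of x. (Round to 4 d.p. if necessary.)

With perfect complements, no substitution: consume in ratio x:y = 5:5.
Budget: p_x·x + p_y·x = I, so (5·p_x + 5·p_y)·x = 5·I.
Demand: x*(p_x,p_y,I) = 5·I/(5·p_x + 5·p_y), y* = 5·I/(5·p_x + 5·p_y).
Here 5·11.5 + 5·11.76 = 116.3, giving x* = 1.3758.

x* = 1.3758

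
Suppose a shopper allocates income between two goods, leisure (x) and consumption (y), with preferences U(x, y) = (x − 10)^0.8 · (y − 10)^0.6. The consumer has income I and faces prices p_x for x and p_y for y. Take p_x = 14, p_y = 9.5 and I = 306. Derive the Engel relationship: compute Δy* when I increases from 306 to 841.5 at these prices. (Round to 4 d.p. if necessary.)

Δy* = 24.1579

This is Cobb-Douglas in (x−10, y−10): tangency gives 0.8·p_y·(y−10) = 0.6·p_x·(x−10).
After buying the subsistence bundle (10, 10), a share 4/7 of the remaining income goes to x: x* = 10 + 4/7·(I − 10p_x − 10p_y)/p_x.
Discretionary income = 306 − 10·14 − 10·9.5 = 71; y* = 10 + 3/7·71/9.5 = 13.203.
At I' = 841.5: y* = 37.3609. Change: 37.3609 − 13.203 = 24.1579.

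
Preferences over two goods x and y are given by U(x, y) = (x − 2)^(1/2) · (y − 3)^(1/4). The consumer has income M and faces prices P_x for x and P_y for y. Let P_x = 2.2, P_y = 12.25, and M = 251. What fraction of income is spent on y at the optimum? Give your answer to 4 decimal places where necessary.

MRS = 2·(y−3)/(x−2). Tangency with P_x/P_y gives y−3 = (1/2)·(P_x/P_y)·(x−2).
Substituting into the budget: x* = 2 + 2/3·(M − 2·P_x − 3·P_y)/P_x, and y* = 3 + 1/3·(…)/P_y.
Discretionary income = 251 − 2·2.2 − 3·12.25 = 209.85; x* = 2 + 2/3·209.85/2.2 = 65.5909; y* = 3 + 1/3·209.85/12.25 = 8.7102.
Expenditure on y: 12.25·8.7102 = 106.7; share = 0.4251.

share on y = 0.4251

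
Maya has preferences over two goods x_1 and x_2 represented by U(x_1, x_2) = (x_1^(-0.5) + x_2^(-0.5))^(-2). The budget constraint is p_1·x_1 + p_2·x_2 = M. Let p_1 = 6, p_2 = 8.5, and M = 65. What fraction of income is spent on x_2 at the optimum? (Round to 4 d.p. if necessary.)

MU_x_1 ∝ x_1^(-1.5), MU_x_2 ∝ x_2^(-1.5), so MRS = (x_2/x_1)^(1.5) = p_1/p_2.
Hence x_2/x_1 = (p_1/p_2)^(1/(1.5)), i.e. raised to the 2/3 power.
With the ratio pinned down, the budget gives x_1* = M/(p_1 + p_2·(x_2/x_1)) and x_2* = (x_2/x_1)·x_1*.
Numerically x_2/x_1 = 0.792784, so x_1* = 65/(6 + 8.5·0.792784) = 5.1026 and x_2* = 0.792784·5.1026 = 4.0452.
Expenditure on x_2: 8.5·4.0452 = 34.3845; share = 0.529.

share on x_2 = 0.529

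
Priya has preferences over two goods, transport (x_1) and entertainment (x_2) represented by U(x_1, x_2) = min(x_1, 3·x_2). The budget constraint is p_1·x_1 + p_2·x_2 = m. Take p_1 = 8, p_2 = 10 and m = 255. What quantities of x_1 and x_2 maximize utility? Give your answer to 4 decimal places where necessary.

Leontief preferences: the optimum is at the kink where x_1/3 = x_2/1, i.e. x_2 = (1/3)·x_1.
Budget: p_1·x_1 + p_2·(1/3)·x_1 = m, so (3·p_1 + p_2)·x_1 = 3·m.
Demand: x_1*(p_1,p_2,m) = 3·m/(3·p_1 + p_2), x_2* = m/(3·p_1 + p_2).
Here 3·8 + 10 = 34, giving x_1* = 22.5 and x_2* = 7.5.

x_1* = 22.5, x_2* = 7.5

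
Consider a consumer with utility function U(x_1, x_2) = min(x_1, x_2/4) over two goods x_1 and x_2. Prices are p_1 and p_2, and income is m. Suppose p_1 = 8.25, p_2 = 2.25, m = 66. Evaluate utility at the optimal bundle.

V = 3.8261

With perfect complements, no substitution: consume in ratio x_1:x_2 = 1:4.
Budget: p_1·x_1 + p_2·4·x_1 = m, so (p_1 + 4·p_2)·x_1 = m.
Demand: x_1*(p_1,p_2,m) = m/(p_1 + 4·p_2), x_2* = 4·m/(p_1 + 4·p_2).
Here 8.25 + 4·2.25 = 17.25, giving x_1* = 3.8261 and x_2* = 15.3043.
Utility at the optimum: U(3.8261, 15.3043) = 3.8261.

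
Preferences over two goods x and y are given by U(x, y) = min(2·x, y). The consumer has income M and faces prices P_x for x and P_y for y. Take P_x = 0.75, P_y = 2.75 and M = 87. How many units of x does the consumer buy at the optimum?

x* = 13.92

Leontief preferences: the optimum is at the kink where x/1 = y/2, i.e. y = 2·x.
Budget: P_x·x + P_y·2·x = M, so (P_x + 2·P_y)·x = M.
Demand: x*(P_x,P_y,M) = M/(P_x + 2·P_y), y* = 2·M/(P_x + 2·P_y).
Here 0.75 + 2·2.75 = 6.25, giving x* = 13.92.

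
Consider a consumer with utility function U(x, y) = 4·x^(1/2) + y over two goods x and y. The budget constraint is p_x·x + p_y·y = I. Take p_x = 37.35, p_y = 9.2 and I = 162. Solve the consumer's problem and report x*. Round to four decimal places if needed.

MU_x = 2/√x, MU_y = 1. Tangency: 2/√x = p_x/p_y.
Solve: √x = 2·p_y/p_x, so x*(p_x,p_y) = (2·p_y/p_x)², and y* = (I − p_x·x*)/p_y.
Plugging in: x* = (2·9.2/37.35)² = 0.2427.

x* = 0.2427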